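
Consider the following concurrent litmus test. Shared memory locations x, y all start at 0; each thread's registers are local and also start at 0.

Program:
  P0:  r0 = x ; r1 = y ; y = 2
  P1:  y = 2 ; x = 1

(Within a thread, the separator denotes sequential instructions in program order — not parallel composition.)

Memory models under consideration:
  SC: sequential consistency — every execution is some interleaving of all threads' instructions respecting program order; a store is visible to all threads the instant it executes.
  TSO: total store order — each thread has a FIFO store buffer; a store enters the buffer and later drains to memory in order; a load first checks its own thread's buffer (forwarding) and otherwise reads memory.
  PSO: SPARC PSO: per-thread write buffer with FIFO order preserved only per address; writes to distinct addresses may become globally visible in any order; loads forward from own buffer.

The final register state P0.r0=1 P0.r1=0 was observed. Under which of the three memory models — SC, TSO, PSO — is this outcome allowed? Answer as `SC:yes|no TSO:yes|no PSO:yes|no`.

SC:no TSO:no PSO:yes

outcome vector order: (P0.r0,P0.r1)
SC: 3 outcomes — {0/0, 0/2, 1/2}
TSO: 3 outcomes — {0/0, 0/2, 1/2}
PSO: 4 outcomes — {0/0, 0/2, 1/0, 1/2}
target 1/0 ∈ {PSO}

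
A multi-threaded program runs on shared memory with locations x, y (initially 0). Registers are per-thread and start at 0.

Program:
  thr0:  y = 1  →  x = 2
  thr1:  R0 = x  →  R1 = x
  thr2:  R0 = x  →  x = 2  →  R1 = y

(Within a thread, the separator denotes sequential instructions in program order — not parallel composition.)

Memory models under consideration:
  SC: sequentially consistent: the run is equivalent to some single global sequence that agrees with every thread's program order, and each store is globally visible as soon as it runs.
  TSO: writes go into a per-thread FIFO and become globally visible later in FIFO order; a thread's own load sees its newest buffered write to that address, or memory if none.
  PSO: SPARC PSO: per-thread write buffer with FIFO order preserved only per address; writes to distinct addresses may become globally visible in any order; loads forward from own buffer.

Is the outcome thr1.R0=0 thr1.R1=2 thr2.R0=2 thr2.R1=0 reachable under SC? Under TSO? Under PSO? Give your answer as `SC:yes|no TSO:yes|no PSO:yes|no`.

SC:no TSO:no PSO:yes

outcome vector order: (thr1.R0,thr1.R1,thr2.R0,thr2.R1)
SC (9): 0000 0001 0021 0200 0201 0221 2200 2201 2221
TSO (9): 0000 0001 0021 0200 0201 0221 2200 2201 2221
PSO (12): 0000 0001 0020 0021 0200 0201 0220 0221 2200 2201 2220 2221
target 0220 ∈ {PSO}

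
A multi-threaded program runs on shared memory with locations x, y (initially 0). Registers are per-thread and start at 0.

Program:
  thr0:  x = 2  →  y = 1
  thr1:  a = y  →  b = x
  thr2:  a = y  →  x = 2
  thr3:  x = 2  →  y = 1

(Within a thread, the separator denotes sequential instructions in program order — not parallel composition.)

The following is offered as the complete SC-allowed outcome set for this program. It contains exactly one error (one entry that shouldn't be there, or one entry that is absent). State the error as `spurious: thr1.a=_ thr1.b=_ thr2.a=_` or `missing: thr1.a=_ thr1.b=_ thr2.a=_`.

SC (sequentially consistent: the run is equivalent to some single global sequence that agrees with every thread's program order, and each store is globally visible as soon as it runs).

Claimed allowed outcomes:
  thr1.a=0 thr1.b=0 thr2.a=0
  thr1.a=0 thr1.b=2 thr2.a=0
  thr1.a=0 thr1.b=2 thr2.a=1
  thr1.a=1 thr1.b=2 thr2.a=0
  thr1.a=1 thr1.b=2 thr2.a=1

outcome vector order: (thr1.a,thr1.b,thr2.a)
under SC → 000 001 020 021 120 121
SC∖claimed = {001}

missing: thr1.a=0 thr1.b=0 thr2.a=1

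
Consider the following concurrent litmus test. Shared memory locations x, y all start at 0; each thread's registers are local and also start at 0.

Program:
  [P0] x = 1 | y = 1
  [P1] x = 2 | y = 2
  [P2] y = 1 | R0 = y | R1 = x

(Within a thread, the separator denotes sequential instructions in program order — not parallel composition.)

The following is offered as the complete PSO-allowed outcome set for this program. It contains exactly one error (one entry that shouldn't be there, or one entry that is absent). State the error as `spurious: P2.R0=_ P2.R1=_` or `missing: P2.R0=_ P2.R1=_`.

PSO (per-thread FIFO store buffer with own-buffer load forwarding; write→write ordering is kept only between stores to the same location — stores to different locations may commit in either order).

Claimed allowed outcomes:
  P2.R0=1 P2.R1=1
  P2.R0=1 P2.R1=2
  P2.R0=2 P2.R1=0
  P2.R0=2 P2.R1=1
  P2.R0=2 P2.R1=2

missing: P2.R0=1 P2.R1=0

outcome vector order: (P2.R0,P2.R1)
PSO: 6 outcomes — {10, 11, 12, 20, 21, 22}
PSO∖claimed = {10}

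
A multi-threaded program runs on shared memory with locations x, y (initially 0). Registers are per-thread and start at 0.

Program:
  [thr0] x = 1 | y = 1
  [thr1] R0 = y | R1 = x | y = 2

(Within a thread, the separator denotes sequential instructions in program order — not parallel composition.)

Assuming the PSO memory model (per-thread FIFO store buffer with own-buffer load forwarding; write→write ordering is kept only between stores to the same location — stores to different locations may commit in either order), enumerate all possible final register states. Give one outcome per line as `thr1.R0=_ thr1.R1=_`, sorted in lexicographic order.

outcome vector order: (thr1.R0,thr1.R1)
|PSO outcomes| = 4

thr1.R0=0 thr1.R1=0
thr1.R0=0 thr1.R1=1
thr1.R0=1 thr1.R1=0
thr1.R0=1 thr1.R1=1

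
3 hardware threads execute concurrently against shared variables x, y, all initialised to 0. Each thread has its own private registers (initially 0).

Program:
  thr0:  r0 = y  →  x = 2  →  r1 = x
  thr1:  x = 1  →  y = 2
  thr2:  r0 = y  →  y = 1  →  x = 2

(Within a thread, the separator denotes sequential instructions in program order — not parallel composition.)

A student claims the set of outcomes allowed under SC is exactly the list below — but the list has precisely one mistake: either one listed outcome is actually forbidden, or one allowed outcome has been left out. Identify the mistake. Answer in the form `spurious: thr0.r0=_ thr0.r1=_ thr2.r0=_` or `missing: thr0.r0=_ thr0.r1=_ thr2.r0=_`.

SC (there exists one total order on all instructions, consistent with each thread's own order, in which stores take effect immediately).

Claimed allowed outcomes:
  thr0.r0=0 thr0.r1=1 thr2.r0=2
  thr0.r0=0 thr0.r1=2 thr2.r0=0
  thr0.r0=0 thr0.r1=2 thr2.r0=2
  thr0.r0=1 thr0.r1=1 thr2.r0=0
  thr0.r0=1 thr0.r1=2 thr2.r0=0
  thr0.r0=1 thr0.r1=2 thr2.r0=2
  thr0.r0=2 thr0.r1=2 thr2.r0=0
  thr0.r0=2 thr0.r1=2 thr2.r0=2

outcome vector order: (thr0.r0,thr0.r1,thr2.r0)
SC: 9 outcomes — {(0,1,0) (0,1,2) (0,2,0) (0,2,2) (1,1,0) (1,2,0) (1,2,2) (2,2,0) (2,2,2)}
SC∖claimed = {(0,1,0)}

missing: thr0.r0=0 thr0.r1=1 thr2.r0=0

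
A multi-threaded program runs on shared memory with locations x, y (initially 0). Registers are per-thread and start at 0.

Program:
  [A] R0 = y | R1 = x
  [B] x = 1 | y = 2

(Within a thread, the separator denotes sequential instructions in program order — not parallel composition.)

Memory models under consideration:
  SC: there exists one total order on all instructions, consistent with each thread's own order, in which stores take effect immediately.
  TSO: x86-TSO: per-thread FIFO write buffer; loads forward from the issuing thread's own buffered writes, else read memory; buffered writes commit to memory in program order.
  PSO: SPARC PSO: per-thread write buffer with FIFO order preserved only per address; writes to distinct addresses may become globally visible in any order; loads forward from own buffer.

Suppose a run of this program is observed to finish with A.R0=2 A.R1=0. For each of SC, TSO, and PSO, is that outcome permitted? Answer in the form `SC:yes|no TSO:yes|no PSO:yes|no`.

SC:no TSO:no PSO:yes

outcome vector order: (A.R0,A.R1)
SC: 3 outcomes — {<0 0>, <0 1>, <2 1>}
TSO: 3 outcomes — {<0 0>, <0 1>, <2 1>}
PSO: 4 outcomes — {<0 0>, <0 1>, <2 0>, <2 1>}
target <2 0> ∈ {PSO}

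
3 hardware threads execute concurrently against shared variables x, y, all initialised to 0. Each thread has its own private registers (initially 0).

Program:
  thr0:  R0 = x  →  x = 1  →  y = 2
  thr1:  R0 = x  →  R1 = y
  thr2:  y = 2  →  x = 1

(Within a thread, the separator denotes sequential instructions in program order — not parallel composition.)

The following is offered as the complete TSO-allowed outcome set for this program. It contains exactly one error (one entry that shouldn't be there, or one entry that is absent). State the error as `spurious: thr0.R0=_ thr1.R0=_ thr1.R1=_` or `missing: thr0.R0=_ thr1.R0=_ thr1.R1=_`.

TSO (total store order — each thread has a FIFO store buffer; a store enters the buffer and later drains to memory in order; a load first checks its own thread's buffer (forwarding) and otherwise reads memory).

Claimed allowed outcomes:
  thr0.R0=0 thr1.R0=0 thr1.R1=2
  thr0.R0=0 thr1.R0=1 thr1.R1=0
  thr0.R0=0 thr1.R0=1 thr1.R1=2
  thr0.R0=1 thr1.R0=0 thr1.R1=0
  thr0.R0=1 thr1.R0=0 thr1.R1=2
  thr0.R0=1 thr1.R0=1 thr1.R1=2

outcome vector order: (thr0.R0,thr1.R0,thr1.R1)
TSO (7): 000; 002; 010; 012; 100; 102; 112
TSO∖claimed = {000}

missing: thr0.R0=0 thr1.R0=0 thr1.R1=0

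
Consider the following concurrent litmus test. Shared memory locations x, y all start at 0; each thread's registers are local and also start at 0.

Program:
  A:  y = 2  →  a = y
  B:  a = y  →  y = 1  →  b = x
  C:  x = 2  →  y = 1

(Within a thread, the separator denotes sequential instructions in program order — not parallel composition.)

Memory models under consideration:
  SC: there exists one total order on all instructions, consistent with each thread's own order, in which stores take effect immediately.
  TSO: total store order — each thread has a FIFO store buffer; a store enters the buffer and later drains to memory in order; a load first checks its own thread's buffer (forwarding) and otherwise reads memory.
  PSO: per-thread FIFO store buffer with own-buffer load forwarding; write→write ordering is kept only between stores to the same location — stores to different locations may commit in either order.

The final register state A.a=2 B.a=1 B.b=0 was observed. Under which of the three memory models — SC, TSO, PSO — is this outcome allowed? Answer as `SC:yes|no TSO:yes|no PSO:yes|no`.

SC:no TSO:no PSO:yes

outcome vector order: (A.a,B.a,B.b)
SC (10): (1,0,0), (1,0,2), (1,1,2), (1,2,0), (1,2,2), (2,0,0), (2,0,2), (2,1,2), (2,2,0), (2,2,2)
TSO (10): (1,0,0), (1,0,2), (1,1,2), (1,2,0), (1,2,2), (2,0,0), (2,0,2), (2,1,2), (2,2,0), (2,2,2)
PSO (12): (1,0,0), (1,0,2), (1,1,0), (1,1,2), (1,2,0), (1,2,2), (2,0,0), (2,0,2), (2,1,0), (2,1,2), (2,2,0), (2,2,2)
target (2,1,0) ∈ {PSO}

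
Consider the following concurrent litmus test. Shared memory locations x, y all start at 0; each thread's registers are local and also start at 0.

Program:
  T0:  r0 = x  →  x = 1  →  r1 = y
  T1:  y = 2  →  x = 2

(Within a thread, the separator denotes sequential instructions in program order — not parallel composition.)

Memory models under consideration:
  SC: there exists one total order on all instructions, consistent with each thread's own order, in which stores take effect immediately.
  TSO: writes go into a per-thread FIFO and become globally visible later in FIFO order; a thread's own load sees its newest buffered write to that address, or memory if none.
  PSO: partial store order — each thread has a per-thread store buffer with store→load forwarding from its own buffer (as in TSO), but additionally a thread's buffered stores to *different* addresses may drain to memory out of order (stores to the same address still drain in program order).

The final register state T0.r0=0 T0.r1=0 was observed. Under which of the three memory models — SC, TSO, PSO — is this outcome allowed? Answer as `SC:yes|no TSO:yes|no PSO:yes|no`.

SC:yes TSO:yes PSO:yes

outcome vector order: (T0.r0,T0.r1)
[SC] allowed = {00; 02; 22}
[TSO] allowed = {00; 02; 22}
[PSO] allowed = {00; 02; 20; 22}
target 00 ∈ {SC,TSO,PSO}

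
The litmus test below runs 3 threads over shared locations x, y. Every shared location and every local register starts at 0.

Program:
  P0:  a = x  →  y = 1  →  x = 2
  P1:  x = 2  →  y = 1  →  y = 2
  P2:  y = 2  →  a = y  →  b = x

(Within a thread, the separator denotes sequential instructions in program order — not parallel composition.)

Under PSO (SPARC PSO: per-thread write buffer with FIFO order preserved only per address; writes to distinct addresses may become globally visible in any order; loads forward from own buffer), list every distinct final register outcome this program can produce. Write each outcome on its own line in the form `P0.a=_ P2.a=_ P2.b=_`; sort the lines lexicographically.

P0.a=0 P2.a=1 P2.b=0
P0.a=0 P2.a=1 P2.b=2
P0.a=0 P2.a=2 P2.b=0
P0.a=0 P2.a=2 P2.b=2
P0.a=2 P2.a=1 P2.b=0
P0.a=2 P2.a=1 P2.b=2
P0.a=2 P2.a=2 P2.b=0
P0.a=2 P2.a=2 P2.b=2

outcome vector order: (P0.a,P2.a,P2.b)
|PSO outcomes| = 8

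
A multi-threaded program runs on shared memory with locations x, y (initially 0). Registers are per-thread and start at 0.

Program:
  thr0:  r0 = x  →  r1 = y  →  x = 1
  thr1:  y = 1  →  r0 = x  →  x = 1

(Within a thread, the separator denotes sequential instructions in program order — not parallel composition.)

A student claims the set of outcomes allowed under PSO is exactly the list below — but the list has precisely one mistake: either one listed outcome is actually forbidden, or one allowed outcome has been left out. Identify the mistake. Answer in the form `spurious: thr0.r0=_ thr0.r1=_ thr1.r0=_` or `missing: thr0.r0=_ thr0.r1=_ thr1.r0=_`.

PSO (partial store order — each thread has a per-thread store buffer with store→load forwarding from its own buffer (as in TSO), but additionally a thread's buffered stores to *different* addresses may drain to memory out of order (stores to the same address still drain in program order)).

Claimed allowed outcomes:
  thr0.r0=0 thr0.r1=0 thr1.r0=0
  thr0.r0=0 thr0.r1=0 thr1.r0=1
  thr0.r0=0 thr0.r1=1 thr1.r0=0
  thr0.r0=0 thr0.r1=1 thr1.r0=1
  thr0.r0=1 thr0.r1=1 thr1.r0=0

missing: thr0.r0=1 thr0.r1=0 thr1.r0=0

outcome vector order: (thr0.r0,thr0.r1,thr1.r0)
PSO (6): <0 0 0>, <0 0 1>, <0 1 0>, <0 1 1>, <1 0 0>, <1 1 0>
PSO∖claimed = {<1 0 0>}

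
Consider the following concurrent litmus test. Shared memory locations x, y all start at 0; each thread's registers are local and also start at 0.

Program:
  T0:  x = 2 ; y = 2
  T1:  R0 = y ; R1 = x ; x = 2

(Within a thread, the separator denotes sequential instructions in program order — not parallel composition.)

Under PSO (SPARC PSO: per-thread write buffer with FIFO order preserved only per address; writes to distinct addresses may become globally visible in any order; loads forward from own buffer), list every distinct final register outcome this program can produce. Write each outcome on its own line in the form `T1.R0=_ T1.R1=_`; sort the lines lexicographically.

T1.R0=0 T1.R1=0
T1.R0=0 T1.R1=2
T1.R0=2 T1.R1=0
T1.R0=2 T1.R1=2

outcome vector order: (T1.R0,T1.R1)
|PSO outcomes| = 4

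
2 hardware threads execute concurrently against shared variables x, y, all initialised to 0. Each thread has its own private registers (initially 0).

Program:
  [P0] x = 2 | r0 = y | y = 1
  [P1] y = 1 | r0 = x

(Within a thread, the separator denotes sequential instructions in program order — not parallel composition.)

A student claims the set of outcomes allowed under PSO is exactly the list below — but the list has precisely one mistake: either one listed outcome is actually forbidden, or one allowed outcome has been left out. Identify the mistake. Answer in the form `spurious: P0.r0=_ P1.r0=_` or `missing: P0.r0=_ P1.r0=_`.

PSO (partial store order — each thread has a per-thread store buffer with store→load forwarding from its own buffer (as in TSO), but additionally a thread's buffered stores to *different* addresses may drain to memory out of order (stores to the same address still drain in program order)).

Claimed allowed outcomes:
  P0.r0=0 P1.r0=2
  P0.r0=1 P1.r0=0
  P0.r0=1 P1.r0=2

outcome vector order: (P0.r0,P1.r0)
PSO: 4 outcomes — {0/0; 0/2; 1/0; 1/2}
PSO∖claimed = {0/0}

missing: P0.r0=0 P1.r0=0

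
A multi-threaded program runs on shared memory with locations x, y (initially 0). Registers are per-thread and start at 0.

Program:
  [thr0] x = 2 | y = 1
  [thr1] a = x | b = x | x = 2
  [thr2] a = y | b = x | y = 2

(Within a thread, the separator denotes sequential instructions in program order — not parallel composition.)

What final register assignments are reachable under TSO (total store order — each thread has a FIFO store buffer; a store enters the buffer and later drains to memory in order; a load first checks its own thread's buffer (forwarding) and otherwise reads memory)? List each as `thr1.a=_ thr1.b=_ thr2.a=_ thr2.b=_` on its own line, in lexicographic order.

thr1.a=0 thr1.b=0 thr2.a=0 thr2.b=0
thr1.a=0 thr1.b=0 thr2.a=0 thr2.b=2
thr1.a=0 thr1.b=0 thr2.a=1 thr2.b=2
thr1.a=0 thr1.b=2 thr2.a=0 thr2.b=0
thr1.a=0 thr1.b=2 thr2.a=0 thr2.b=2
thr1.a=0 thr1.b=2 thr2.a=1 thr2.b=2
thr1.a=2 thr1.b=2 thr2.a=0 thr2.b=0
thr1.a=2 thr1.b=2 thr2.a=0 thr2.b=2
thr1.a=2 thr1.b=2 thr2.a=1 thr2.b=2

outcome vector order: (thr1.a,thr1.b,thr2.a,thr2.b)
|TSO outcomes| = 9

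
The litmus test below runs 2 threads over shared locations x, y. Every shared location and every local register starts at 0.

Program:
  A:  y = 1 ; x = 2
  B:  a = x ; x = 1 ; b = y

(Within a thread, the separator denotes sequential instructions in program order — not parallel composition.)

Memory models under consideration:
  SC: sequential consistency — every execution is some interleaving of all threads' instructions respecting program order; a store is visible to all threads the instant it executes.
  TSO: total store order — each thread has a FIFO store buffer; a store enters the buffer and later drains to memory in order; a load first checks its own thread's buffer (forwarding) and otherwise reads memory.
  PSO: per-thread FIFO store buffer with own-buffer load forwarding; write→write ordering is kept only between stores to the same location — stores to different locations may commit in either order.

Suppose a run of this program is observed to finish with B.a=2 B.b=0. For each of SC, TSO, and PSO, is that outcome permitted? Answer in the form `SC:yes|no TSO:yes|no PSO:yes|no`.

outcome vector order: (B.a,B.b)
[SC] allowed = {00, 01, 21}
[TSO] allowed = {00, 01, 21}
[PSO] allowed = {00, 01, 20, 21}
target 20 ∈ {PSO}

SC:no TSO:no PSO:yes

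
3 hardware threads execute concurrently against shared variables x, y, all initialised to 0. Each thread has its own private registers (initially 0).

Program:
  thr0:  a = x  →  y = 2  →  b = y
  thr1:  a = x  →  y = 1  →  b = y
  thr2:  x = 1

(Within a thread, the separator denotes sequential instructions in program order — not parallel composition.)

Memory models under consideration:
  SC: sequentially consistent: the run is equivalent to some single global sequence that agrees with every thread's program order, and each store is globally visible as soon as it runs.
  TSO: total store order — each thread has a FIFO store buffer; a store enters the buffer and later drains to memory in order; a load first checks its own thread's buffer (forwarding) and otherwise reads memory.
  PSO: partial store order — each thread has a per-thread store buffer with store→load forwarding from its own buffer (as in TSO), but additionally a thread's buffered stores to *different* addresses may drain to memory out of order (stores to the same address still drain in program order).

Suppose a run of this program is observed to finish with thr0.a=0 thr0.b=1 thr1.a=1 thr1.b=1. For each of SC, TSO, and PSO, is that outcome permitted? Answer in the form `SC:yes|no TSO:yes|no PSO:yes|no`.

SC:yes TSO:yes PSO:yes

outcome vector order: (thr0.a,thr0.b,thr1.a,thr1.b)
under SC → (0,1,0,1) (0,1,1,1) (0,2,0,1) (0,2,0,2) (0,2,1,1) (0,2,1,2) (1,1,0,1) (1,1,1,1) (1,2,0,1) (1,2,0,2) (1,2,1,1) (1,2,1,2)
under TSO → (0,1,0,1) (0,1,1,1) (0,2,0,1) (0,2,0,2) (0,2,1,1) (0,2,1,2) (1,1,0,1) (1,1,1,1) (1,2,0,1) (1,2,0,2) (1,2,1,1) (1,2,1,2)
under PSO → (0,1,0,1) (0,1,1,1) (0,2,0,1) (0,2,0,2) (0,2,1,1) (0,2,1,2) (1,1,0,1) (1,1,1,1) (1,2,0,1) (1,2,0,2) (1,2,1,1) (1,2,1,2)
target (0,1,1,1) ∈ {SC,TSO,PSO}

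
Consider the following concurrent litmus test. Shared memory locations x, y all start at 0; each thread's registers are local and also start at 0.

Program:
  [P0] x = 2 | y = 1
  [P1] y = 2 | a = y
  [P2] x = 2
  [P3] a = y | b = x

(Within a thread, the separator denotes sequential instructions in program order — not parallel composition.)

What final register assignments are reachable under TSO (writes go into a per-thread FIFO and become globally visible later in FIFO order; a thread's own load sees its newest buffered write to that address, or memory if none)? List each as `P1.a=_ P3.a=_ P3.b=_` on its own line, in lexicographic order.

P1.a=1 P3.a=0 P3.b=0
P1.a=1 P3.a=0 P3.b=2
P1.a=1 P3.a=1 P3.b=2
P1.a=1 P3.a=2 P3.b=0
P1.a=1 P3.a=2 P3.b=2
P1.a=2 P3.a=0 P3.b=0
P1.a=2 P3.a=0 P3.b=2
P1.a=2 P3.a=1 P3.b=2
P1.a=2 P3.a=2 P3.b=0
P1.a=2 P3.a=2 P3.b=2

outcome vector order: (P1.a,P3.a,P3.b)
|TSO outcomes| = 10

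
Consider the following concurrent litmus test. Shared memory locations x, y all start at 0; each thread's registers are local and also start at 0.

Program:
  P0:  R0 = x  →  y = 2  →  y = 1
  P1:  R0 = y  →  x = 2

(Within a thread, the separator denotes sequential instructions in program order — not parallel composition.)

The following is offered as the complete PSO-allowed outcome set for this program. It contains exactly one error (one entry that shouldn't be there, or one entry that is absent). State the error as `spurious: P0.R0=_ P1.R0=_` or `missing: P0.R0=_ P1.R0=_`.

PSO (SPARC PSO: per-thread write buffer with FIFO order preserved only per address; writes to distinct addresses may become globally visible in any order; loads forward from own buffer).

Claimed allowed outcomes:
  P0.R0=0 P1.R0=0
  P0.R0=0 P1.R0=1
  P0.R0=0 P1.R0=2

outcome vector order: (P0.R0,P1.R0)
under PSO → 00; 01; 02; 20
PSO∖claimed = {20}

missing: P0.R0=2 P1.R0=0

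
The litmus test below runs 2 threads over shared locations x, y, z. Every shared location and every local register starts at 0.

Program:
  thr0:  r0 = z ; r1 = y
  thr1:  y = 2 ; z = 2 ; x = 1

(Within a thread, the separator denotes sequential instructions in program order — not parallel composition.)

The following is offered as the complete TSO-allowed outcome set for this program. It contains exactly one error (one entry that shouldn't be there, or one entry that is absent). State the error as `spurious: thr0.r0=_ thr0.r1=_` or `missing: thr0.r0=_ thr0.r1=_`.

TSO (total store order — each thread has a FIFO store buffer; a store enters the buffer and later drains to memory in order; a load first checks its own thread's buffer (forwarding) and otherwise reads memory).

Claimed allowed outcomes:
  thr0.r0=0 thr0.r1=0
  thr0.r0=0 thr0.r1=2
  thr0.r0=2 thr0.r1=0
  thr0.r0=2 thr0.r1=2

spurious: thr0.r0=2 thr0.r1=0

outcome vector order: (thr0.r0,thr0.r1)
TSO (3): 0/0; 0/2; 2/2
claimed∖TSO = {2/0}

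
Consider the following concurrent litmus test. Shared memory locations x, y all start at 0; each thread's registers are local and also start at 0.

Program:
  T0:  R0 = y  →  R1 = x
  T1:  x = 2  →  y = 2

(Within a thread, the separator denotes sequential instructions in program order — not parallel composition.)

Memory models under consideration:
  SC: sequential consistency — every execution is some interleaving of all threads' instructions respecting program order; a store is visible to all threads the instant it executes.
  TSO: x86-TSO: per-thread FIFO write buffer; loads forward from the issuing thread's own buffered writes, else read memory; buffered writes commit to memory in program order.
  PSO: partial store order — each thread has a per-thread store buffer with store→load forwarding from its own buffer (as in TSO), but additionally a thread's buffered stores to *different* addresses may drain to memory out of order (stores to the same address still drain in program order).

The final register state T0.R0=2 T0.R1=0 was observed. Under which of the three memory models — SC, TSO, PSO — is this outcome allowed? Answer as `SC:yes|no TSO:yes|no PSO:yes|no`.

outcome vector order: (T0.R0,T0.R1)
[SC] allowed = {00 02 22}
[TSO] allowed = {00 02 22}
[PSO] allowed = {00 02 20 22}
target 20 ∈ {PSO}

SC:no TSO:no PSO:yes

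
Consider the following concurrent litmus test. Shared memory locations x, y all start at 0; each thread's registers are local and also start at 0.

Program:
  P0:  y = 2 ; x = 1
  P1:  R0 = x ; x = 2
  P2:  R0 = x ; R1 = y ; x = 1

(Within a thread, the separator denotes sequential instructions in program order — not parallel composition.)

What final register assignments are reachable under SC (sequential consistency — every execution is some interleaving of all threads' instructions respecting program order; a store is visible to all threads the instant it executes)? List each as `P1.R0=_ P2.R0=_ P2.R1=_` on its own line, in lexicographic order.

P1.R0=0 P2.R0=0 P2.R1=0
P1.R0=0 P2.R0=0 P2.R1=2
P1.R0=0 P2.R0=1 P2.R1=2
P1.R0=0 P2.R0=2 P2.R1=0
P1.R0=0 P2.R0=2 P2.R1=2
P1.R0=1 P2.R0=0 P2.R1=0
P1.R0=1 P2.R0=0 P2.R1=2
P1.R0=1 P2.R0=1 P2.R1=2
P1.R0=1 P2.R0=2 P2.R1=2

outcome vector order: (P1.R0,P2.R0,P2.R1)
|SC outcomes| = 9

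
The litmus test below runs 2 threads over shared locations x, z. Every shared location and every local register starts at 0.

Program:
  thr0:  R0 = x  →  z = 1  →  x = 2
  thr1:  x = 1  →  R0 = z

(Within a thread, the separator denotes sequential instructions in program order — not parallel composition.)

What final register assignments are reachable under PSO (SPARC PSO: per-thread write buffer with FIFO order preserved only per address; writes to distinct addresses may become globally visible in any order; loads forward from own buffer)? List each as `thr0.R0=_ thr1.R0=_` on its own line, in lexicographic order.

thr0.R0=0 thr1.R0=0
thr0.R0=0 thr1.R0=1
thr0.R0=1 thr1.R0=0
thr0.R0=1 thr1.R0=1

outcome vector order: (thr0.R0,thr1.R0)
|PSO outcomes| = 4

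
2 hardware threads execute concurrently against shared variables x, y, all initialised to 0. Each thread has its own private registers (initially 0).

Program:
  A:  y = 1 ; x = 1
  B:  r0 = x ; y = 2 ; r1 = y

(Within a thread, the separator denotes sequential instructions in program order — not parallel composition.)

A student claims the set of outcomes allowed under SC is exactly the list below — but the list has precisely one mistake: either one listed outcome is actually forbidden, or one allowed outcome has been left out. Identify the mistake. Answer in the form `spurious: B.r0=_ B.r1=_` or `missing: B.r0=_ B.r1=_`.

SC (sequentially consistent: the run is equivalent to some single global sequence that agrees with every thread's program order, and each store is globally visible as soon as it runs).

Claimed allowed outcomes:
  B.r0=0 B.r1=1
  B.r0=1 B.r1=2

outcome vector order: (B.r0,B.r1)
[SC] allowed = {<0 1> <0 2> <1 2>}
SC∖claimed = {<0 2>}

missing: B.r0=0 B.r1=2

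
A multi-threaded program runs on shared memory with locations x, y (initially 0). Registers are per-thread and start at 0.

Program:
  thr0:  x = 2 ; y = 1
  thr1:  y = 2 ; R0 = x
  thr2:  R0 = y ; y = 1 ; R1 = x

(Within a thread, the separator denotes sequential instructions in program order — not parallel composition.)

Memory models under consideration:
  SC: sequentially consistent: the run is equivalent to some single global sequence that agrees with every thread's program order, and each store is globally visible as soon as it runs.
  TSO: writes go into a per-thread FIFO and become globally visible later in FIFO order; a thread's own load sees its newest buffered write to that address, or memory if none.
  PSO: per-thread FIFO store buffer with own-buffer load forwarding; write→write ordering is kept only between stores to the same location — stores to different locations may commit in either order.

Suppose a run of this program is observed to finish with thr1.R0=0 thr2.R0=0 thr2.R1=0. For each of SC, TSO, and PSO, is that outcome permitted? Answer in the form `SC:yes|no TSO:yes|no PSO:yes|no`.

SC:yes TSO:yes PSO:yes

outcome vector order: (thr1.R0,thr2.R0,thr2.R1)
[SC] allowed = {000; 002; 012; 020; 022; 200; 202; 212; 220; 222}
[TSO] allowed = {000; 002; 012; 020; 022; 200; 202; 212; 220; 222}
[PSO] allowed = {000; 002; 010; 012; 020; 022; 200; 202; 210; 212; 220; 222}
target 000 ∈ {SC,TSO,PSO}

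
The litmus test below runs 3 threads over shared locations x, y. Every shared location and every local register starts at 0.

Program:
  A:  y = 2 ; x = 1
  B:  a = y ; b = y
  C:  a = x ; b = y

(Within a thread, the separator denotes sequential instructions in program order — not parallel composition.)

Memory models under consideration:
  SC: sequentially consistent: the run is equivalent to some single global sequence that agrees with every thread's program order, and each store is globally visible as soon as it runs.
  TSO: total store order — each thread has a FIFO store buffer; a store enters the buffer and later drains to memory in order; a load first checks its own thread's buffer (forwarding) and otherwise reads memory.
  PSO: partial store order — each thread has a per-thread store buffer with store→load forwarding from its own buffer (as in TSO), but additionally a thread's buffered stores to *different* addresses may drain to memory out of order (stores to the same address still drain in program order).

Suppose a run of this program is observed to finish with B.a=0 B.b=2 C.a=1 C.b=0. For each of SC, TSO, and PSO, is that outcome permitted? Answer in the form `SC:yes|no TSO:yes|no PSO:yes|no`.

SC:no TSO:no PSO:yes

outcome vector order: (B.a,B.b,C.a,C.b)
SC: 9 outcomes — {<0 0 0 0>; <0 0 0 2>; <0 0 1 2>; <0 2 0 0>; <0 2 0 2>; <0 2 1 2>; <2 2 0 0>; <2 2 0 2>; <2 2 1 2>}
TSO: 9 outcomes — {<0 0 0 0>; <0 0 0 2>; <0 0 1 2>; <0 2 0 0>; <0 2 0 2>; <0 2 1 2>; <2 2 0 0>; <2 2 0 2>; <2 2 1 2>}
PSO: 12 outcomes — {<0 0 0 0>; <0 0 0 2>; <0 0 1 0>; <0 0 1 2>; <0 2 0 0>; <0 2 0 2>; <0 2 1 0>; <0 2 1 2>; <2 2 0 0>; <2 2 0 2>; <2 2 1 0>; <2 2 1 2>}
target <0 2 1 0> ∈ {PSO}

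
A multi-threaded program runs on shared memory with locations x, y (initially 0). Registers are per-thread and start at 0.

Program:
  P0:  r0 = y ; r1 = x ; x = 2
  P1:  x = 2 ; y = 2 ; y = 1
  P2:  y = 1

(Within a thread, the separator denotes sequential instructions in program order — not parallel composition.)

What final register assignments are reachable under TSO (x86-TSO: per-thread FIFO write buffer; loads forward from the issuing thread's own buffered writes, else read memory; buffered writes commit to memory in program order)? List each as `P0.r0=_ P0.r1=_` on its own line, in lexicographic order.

P0.r0=0 P0.r1=0
P0.r0=0 P0.r1=2
P0.r0=1 P0.r1=0
P0.r0=1 P0.r1=2
P0.r0=2 P0.r1=2

outcome vector order: (P0.r0,P0.r1)
|TSO outcomes| = 5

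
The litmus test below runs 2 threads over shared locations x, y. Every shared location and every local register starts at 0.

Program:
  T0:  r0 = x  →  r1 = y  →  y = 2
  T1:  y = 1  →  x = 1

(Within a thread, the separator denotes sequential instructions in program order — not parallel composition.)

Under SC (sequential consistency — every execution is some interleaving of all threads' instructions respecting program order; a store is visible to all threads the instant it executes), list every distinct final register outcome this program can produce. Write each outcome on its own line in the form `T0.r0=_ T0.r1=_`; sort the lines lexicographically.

T0.r0=0 T0.r1=0
T0.r0=0 T0.r1=1
T0.r0=1 T0.r1=1

outcome vector order: (T0.r0,T0.r1)
|SC outcomes| = 3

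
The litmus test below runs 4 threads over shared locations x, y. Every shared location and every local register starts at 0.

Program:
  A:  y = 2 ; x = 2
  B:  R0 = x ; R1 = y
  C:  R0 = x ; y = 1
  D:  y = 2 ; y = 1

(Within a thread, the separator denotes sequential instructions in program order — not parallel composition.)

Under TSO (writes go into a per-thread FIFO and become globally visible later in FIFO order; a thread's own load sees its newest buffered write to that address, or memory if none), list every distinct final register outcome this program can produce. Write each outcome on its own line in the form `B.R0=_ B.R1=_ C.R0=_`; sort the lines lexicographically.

B.R0=0 B.R1=0 C.R0=0
B.R0=0 B.R1=0 C.R0=2
B.R0=0 B.R1=1 C.R0=0
B.R0=0 B.R1=1 C.R0=2
B.R0=0 B.R1=2 C.R0=0
B.R0=0 B.R1=2 C.R0=2
B.R0=2 B.R1=1 C.R0=0
B.R0=2 B.R1=1 C.R0=2
B.R0=2 B.R1=2 C.R0=0
B.R0=2 B.R1=2 C.R0=2

outcome vector order: (B.R0,B.R1,C.R0)
|TSO outcomes| = 10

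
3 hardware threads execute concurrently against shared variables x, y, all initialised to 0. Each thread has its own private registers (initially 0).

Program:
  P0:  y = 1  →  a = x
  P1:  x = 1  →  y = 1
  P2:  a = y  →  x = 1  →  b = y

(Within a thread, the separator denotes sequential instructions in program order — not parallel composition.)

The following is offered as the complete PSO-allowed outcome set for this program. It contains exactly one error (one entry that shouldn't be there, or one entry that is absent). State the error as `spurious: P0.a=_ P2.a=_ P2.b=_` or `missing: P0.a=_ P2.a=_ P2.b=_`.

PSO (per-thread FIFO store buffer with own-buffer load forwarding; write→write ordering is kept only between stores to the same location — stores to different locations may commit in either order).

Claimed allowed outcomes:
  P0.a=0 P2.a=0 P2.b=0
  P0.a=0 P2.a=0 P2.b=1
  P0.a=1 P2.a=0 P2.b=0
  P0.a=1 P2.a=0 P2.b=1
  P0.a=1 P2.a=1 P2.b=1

missing: P0.a=0 P2.a=1 P2.b=1

outcome vector order: (P0.a,P2.a,P2.b)
under PSO → 0/0/0; 0/0/1; 0/1/1; 1/0/0; 1/0/1; 1/1/1
PSO∖claimed = {0/1/1}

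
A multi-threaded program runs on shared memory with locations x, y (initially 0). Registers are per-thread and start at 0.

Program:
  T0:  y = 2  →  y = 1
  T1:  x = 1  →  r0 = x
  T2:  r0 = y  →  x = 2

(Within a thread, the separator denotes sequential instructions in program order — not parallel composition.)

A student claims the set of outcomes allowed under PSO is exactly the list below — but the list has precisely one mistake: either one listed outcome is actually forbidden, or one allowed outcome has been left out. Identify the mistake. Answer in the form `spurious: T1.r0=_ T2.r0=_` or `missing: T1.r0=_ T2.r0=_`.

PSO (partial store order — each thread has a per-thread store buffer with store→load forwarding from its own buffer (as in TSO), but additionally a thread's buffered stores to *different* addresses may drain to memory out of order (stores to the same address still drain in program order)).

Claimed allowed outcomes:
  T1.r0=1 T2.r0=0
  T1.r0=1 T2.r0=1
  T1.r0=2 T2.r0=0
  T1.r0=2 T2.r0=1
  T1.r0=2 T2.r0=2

missing: T1.r0=1 T2.r0=2

outcome vector order: (T1.r0,T2.r0)
[PSO] allowed = {<1 0>, <1 1>, <1 2>, <2 0>, <2 1>, <2 2>}
PSO∖claimed = {<1 2>}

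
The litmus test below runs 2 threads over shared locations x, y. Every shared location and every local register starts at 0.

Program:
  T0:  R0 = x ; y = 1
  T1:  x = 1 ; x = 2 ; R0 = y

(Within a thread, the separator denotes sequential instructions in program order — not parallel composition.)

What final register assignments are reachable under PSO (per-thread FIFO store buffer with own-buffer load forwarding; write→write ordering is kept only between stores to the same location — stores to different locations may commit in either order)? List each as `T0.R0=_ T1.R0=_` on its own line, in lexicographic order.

outcome vector order: (T0.R0,T1.R0)
|PSO outcomes| = 6

T0.R0=0 T1.R0=0
T0.R0=0 T1.R0=1
T0.R0=1 T1.R0=0
T0.R0=1 T1.R0=1
T0.R0=2 T1.R0=0
T0.R0=2 T1.R0=1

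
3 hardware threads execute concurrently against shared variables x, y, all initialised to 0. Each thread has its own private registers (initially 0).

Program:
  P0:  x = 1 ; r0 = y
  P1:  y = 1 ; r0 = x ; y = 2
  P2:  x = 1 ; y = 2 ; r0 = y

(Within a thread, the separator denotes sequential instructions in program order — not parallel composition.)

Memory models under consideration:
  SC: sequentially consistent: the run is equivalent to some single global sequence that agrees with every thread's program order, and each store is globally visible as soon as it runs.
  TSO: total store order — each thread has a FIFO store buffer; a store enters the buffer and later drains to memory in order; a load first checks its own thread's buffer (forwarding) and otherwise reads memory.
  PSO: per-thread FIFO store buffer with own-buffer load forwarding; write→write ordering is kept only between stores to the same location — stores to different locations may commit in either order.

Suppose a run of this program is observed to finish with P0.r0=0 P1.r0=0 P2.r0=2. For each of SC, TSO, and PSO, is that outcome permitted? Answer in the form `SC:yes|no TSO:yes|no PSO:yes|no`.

outcome vector order: (P0.r0,P1.r0,P2.r0)
SC: 8 outcomes — {(0,1,1), (0,1,2), (1,0,2), (1,1,1), (1,1,2), (2,0,2), (2,1,1), (2,1,2)}
TSO: 12 outcomes — {(0,0,1), (0,0,2), (0,1,1), (0,1,2), (1,0,1), (1,0,2), (1,1,1), (1,1,2), (2,0,1), (2,0,2), (2,1,1), (2,1,2)}
PSO: 12 outcomes — {(0,0,1), (0,0,2), (0,1,1), (0,1,2), (1,0,1), (1,0,2), (1,1,1), (1,1,2), (2,0,1), (2,0,2), (2,1,1), (2,1,2)}
target (0,0,2) ∈ {TSO,PSO}

SC:no TSO:yes PSO:yes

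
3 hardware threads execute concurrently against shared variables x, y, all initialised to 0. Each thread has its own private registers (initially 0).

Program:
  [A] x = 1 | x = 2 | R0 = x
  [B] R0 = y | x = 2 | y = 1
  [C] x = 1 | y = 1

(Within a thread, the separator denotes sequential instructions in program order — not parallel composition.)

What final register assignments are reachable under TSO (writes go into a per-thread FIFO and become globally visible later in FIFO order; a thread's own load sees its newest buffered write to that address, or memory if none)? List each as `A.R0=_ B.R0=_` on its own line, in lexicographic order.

outcome vector order: (A.R0,B.R0)
|TSO outcomes| = 4

A.R0=1 B.R0=0
A.R0=1 B.R0=1
A.R0=2 B.R0=0
A.R0=2 B.R0=1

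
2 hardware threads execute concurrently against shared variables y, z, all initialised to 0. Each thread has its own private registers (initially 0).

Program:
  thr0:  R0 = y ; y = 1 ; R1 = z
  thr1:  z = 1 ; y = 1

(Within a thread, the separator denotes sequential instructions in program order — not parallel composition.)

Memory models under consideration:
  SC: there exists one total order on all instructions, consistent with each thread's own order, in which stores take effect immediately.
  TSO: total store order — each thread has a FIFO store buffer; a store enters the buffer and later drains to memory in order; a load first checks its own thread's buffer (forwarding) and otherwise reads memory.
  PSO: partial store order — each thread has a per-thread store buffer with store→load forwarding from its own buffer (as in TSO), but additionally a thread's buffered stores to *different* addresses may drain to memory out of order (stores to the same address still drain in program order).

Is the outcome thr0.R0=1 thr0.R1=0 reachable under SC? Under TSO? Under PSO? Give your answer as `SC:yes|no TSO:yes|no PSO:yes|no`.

SC:no TSO:no PSO:yes

outcome vector order: (thr0.R0,thr0.R1)
SC: 3 outcomes — {00, 01, 11}
TSO: 3 outcomes — {00, 01, 11}
PSO: 4 outcomes — {00, 01, 10, 11}
target 10 ∈ {PSO}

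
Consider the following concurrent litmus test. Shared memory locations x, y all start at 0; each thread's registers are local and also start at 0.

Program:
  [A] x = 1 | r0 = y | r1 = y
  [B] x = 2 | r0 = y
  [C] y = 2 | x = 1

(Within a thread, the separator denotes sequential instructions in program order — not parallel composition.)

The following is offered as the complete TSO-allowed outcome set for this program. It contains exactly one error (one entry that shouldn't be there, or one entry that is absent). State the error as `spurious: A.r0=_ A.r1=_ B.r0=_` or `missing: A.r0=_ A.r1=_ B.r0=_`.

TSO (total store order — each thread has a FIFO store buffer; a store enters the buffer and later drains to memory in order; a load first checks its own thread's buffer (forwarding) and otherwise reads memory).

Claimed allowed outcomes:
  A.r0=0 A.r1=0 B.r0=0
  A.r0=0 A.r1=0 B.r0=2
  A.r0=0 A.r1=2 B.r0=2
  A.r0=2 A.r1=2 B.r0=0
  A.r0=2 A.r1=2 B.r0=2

outcome vector order: (A.r0,A.r1,B.r0)
[TSO] allowed = {0/0/0, 0/0/2, 0/2/0, 0/2/2, 2/2/0, 2/2/2}
TSO∖claimed = {0/2/0}

missing: A.r0=0 A.r1=2 B.r0=0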